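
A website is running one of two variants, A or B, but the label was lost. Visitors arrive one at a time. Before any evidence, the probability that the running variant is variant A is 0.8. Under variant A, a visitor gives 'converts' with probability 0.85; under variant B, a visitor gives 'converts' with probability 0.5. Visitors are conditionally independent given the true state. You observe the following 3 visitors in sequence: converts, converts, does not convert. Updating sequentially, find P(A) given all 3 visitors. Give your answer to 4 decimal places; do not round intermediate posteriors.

0.7762

Each posterior becomes the prior for the next update.
After 'converts': P(A) = 0.85·0.8000 / (0.85·0.8000 + 0.5·0.2000) ≈ 0.8718
After 'converts': P(A) = 0.85·0.8718 / (0.85·0.8718 + 0.5·0.1282) ≈ 0.9204
After 'does not convert': P(A) = 0.15·0.9204 / (0.15·0.9204 + 0.5·0.0796) ≈ 0.7762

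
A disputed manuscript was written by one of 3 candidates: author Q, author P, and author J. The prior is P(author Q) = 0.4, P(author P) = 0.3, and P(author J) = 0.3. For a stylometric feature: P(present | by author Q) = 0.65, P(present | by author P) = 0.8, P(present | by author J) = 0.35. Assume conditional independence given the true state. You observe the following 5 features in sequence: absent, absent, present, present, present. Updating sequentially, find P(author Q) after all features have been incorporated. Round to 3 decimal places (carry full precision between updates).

Each posterior becomes the prior for the next update.
After 'absent': normaliser = 0.35·0.4000 + 0.2·0.3000 + 0.65·0.3000; P(author Q) ≈ 0.3544, P(author P) ≈ 0.1519, P(author J) ≈ 0.4937
After 'absent': normaliser = 0.35·0.3544 + 0.2·0.1519 + 0.65·0.4937; P(author Q) ≈ 0.2610, P(author P) ≈ 0.0639, P(author J) ≈ 0.6751
After 'present': normaliser = 0.65·0.2610 + 0.8·0.0639 + 0.35·0.6751; P(author Q) ≈ 0.3712, P(author P) ≈ 0.1119, P(author J) ≈ 0.5170
After 'present': normaliser = 0.65·0.3712 + 0.8·0.1119 + 0.35·0.5170; P(author Q) ≈ 0.4715, P(author P) ≈ 0.1749, P(author J) ≈ 0.3536
After 'present': normaliser = 0.65·0.4715 + 0.8·0.1749 + 0.35·0.3536; P(author Q) ≈ 0.5375, P(author P) ≈ 0.2454, P(author J) ≈ 0.2171

0.538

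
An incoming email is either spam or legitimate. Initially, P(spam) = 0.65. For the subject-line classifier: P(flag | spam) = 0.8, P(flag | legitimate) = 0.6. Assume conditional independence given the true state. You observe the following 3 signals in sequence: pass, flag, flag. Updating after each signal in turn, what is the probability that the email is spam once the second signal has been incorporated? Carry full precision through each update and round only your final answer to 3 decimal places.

After 'pass': P(spam) = 0.2·0.6500 / (0.2·0.6500 + 0.4·0.3500) ≈ 0.4815
After 'flag': P(spam) = 0.8·0.4815 / (0.8·0.4815 + 0.6·0.5185) ≈ 0.5532

0.553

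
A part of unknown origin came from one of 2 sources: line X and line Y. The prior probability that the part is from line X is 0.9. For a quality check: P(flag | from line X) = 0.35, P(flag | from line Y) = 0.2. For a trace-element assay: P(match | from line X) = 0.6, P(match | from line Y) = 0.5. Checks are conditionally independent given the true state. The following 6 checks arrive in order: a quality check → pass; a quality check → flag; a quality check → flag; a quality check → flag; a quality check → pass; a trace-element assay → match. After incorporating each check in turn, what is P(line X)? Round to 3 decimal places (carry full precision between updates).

0.974

After a quality check='pass': P(line X) = 0.65·0.9000 / (0.65·0.9000 + 0.8·0.1000) ≈ 0.8797
After a quality check='flag': P(line X) = 0.35·0.8797 / (0.35·0.8797 + 0.2·0.1203) ≈ 0.9275
After a quality check='flag': P(line X) = 0.35·0.9275 / (0.35·0.9275 + 0.2·0.0725) ≈ 0.9573
After a quality check='flag': P(line X) = 0.35·0.9573 / (0.35·0.9573 + 0.2·0.0427) ≈ 0.9751
After a quality check='pass': P(line X) = 0.65·0.9751 / (0.65·0.9751 + 0.8·0.0249) ≈ 0.9696
After a trace-element assay='match': P(line X) = 0.6·0.9696 / (0.6·0.9696 + 0.5·0.0304) ≈ 0.9745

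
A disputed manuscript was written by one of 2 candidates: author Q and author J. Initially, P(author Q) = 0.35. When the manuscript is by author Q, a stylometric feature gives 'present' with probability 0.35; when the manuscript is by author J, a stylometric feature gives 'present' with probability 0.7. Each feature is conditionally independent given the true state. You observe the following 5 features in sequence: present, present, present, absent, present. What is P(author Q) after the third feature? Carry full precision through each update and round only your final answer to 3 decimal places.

0.063

Each posterior becomes the prior for the next update.
After 'present': P(author Q) = 0.35·0.3500 / (0.35·0.3500 + 0.7·0.6500) ≈ 0.2121
After 'present': P(author Q) = 0.35·0.2121 / (0.35·0.2121 + 0.7·0.7879) ≈ 0.1186
After 'present': P(author Q) = 0.35·0.1186 / (0.35·0.1186 + 0.7·0.8814) ≈ 0.0631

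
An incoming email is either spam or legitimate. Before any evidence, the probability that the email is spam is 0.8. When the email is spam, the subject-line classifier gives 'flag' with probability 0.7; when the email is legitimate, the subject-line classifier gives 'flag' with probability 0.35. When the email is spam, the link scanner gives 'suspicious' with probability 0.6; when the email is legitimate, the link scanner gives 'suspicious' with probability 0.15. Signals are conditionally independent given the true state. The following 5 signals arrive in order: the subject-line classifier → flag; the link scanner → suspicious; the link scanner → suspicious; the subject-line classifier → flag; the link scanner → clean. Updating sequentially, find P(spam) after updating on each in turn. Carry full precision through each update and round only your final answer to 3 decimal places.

0.992

Each posterior becomes the prior for the next update.
After the subject-line classifier='flag': P(spam) = 0.7·0.8000 / (0.7·0.8000 + 0.35·0.2000) ≈ 0.8889
After the link scanner='suspicious': P(spam) = 0.6·0.8889 / (0.6·0.8889 + 0.15·0.1111) ≈ 0.9697
After the link scanner='suspicious': P(spam) = 0.6·0.9697 / (0.6·0.9697 + 0.15·0.0303) ≈ 0.9922
After the subject-line classifier='flag': P(spam) = 0.7·0.9922 / (0.7·0.9922 + 0.35·0.0078) ≈ 0.9961
After the link scanner='clean': P(spam) = 0.4·0.9961 / (0.4·0.9961 + 0.85·0.0039) ≈ 0.9918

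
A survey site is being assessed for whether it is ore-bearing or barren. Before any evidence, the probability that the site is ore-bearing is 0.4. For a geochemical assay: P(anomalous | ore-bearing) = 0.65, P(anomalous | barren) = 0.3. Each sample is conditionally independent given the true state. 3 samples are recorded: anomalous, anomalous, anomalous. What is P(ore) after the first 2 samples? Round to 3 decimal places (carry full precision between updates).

After 'anomalous': P(ore) = 0.65·0.4000 / (0.65·0.4000 + 0.3·0.6000) ≈ 0.5909
After 'anomalous': P(ore) = 0.65·0.5909 / (0.65·0.5909 + 0.3·0.4091) ≈ 0.7578

0.758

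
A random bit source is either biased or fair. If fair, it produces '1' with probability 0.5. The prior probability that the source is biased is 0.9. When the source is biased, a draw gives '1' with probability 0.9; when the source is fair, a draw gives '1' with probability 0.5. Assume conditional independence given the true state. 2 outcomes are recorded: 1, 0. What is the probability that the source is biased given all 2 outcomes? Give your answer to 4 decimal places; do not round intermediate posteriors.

0.7642

After '1': P(biased) = 0.9·0.9000 / (0.9·0.9000 + 0.5·0.1000) ≈ 0.9419
After '0': P(biased) = 0.1·0.9419 / (0.1·0.9419 + 0.5·0.0581) ≈ 0.7642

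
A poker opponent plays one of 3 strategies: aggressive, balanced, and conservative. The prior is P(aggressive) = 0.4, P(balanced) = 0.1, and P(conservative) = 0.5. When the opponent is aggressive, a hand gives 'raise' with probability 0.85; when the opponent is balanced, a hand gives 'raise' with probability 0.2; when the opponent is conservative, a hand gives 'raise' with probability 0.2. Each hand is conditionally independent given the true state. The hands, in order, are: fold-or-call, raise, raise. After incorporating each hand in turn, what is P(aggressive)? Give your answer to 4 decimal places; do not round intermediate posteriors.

0.6930

After 'fold-or-call': normaliser = 0.15·0.4000 + 0.8·0.1000 + 0.8·0.5000; P(aggressive) ≈ 0.1111, P(balanced) ≈ 0.1481, P(conservative) ≈ 0.7407
After 'raise': normaliser = 0.85·0.1111 + 0.2·0.1481 + 0.2·0.7407; P(aggressive) ≈ 0.3469, P(balanced) ≈ 0.1088, P(conservative) ≈ 0.5442
After 'raise': normaliser = 0.85·0.3469 + 0.2·0.1088 + 0.2·0.5442; P(aggressive) ≈ 0.6930, P(balanced) ≈ 0.0512, P(conservative) ≈ 0.2558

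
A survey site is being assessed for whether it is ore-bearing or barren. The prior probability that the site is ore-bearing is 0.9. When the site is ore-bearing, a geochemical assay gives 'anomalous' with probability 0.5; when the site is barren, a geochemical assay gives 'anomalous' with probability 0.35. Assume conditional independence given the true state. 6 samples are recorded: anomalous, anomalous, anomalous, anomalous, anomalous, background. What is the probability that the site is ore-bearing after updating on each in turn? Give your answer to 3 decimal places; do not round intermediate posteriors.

After 'anomalous': P(ore) = 0.5·0.9000 / (0.5·0.9000 + 0.35·0.1000) ≈ 0.9278
After 'anomalous': P(ore) = 0.5·0.9278 / (0.5·0.9278 + 0.35·0.0722) ≈ 0.9484
After 'anomalous': P(ore) = 0.5·0.9484 / (0.5·0.9484 + 0.35·0.0516) ≈ 0.9633
After 'anomalous': P(ore) = 0.5·0.9633 / (0.5·0.9633 + 0.35·0.0367) ≈ 0.9740
After 'anomalous': P(ore) = 0.5·0.9740 / (0.5·0.9740 + 0.35·0.0260) ≈ 0.9817
After 'background': P(ore) = 0.5·0.9817 / (0.5·0.9817 + 0.65·0.0183) ≈ 0.9763

0.976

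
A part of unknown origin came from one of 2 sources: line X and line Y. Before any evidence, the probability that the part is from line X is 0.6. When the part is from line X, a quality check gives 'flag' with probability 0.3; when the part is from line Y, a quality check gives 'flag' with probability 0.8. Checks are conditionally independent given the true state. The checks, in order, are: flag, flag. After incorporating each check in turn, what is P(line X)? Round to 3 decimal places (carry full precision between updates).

After 'flag': P(line X) = 0.3·0.6000 / (0.3·0.6000 + 0.8·0.4000) ≈ 0.3600
After 'flag': P(line X) = 0.3·0.3600 / (0.3·0.3600 + 0.8·0.6400) ≈ 0.1742

0.174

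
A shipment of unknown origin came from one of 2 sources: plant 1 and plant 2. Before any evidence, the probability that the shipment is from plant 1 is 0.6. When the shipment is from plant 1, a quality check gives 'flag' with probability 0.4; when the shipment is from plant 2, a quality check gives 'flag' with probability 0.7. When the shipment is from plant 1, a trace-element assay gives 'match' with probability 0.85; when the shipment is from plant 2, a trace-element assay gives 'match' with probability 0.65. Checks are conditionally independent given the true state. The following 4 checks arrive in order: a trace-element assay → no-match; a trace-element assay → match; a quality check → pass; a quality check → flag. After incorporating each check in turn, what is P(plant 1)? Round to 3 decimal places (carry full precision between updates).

0.490

After a trace-element assay='no-match': P(plant 1) = 0.15·0.6000 / (0.15·0.6000 + 0.35·0.4000) ≈ 0.3913
After a trace-element assay='match': P(plant 1) = 0.85·0.3913 / (0.85·0.3913 + 0.65·0.6087) ≈ 0.4567
After a quality check='pass': P(plant 1) = 0.6·0.4567 / (0.6·0.4567 + 0.3·0.5433) ≈ 0.6270
After a quality check='flag': P(plant 1) = 0.4·0.6270 / (0.4·0.6270 + 0.7·0.3730) ≈ 0.4900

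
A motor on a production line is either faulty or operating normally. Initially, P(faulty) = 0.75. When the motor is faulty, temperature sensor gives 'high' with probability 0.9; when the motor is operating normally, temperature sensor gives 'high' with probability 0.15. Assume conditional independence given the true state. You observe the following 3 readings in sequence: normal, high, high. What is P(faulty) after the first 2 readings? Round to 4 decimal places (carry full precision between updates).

0.6792

Apply Bayes' rule sequentially, carrying P(faulty) forward.
After 'normal': P(faulty) = 0.1·0.7500 / (0.1·0.7500 + 0.85·0.2500) ≈ 0.2609
After 'high': P(faulty) = 0.9·0.2609 / (0.9·0.2609 + 0.15·0.7391) ≈ 0.6792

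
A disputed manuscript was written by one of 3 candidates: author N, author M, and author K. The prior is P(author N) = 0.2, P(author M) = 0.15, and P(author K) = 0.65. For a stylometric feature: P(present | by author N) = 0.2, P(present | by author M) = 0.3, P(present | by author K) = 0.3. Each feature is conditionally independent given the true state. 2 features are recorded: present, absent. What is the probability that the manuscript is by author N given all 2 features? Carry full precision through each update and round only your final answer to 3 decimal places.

0.160

After 'present': normaliser = 0.2·0.2000 + 0.3·0.1500 + 0.3·0.6500; P(author N) ≈ 0.1429, P(author M) ≈ 0.1607, P(author K) ≈ 0.6964
After 'absent': normaliser = 0.8·0.1429 + 0.7·0.1607 + 0.7·0.6964; P(author N) ≈ 0.1600, P(author M) ≈ 0.1575, P(author K) ≈ 0.6825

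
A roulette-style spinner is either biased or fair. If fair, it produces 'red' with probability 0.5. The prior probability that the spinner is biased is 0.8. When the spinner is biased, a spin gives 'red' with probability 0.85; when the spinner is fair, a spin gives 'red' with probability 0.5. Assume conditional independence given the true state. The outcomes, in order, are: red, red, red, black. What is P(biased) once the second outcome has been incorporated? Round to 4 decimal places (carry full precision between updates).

After 'red': P(biased) = 0.85·0.8000 / (0.85·0.8000 + 0.5·0.2000) ≈ 0.8718
After 'red': P(biased) = 0.85·0.8718 / (0.85·0.8718 + 0.5·0.1282) ≈ 0.9204

0.9204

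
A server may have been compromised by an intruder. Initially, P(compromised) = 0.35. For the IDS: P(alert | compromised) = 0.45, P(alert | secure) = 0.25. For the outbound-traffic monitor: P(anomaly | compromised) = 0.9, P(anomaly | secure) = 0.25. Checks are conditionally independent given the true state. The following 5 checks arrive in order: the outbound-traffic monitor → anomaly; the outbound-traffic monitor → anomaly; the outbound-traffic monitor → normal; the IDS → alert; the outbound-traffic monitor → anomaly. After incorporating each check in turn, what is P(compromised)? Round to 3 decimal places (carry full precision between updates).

0.858

Apply Bayes' rule sequentially, carrying P(compromised) forward.
After the outbound-traffic monitor='anomaly': P(compromised) = 0.9·0.3500 / (0.9·0.3500 + 0.25·0.6500) ≈ 0.6597
After the outbound-traffic monitor='anomaly': P(compromised) = 0.9·0.6597 / (0.9·0.6597 + 0.25·0.3403) ≈ 0.8747
After the outbound-traffic monitor='normal': P(compromised) = 0.1·0.8747 / (0.1·0.8747 + 0.75·0.1253) ≈ 0.4820
After the IDS='alert': P(compromised) = 0.45·0.4820 / (0.45·0.4820 + 0.25·0.5180) ≈ 0.6261
After the outbound-traffic monitor='anomaly': P(compromised) = 0.9·0.6261 / (0.9·0.6261 + 0.25·0.3739) ≈ 0.8577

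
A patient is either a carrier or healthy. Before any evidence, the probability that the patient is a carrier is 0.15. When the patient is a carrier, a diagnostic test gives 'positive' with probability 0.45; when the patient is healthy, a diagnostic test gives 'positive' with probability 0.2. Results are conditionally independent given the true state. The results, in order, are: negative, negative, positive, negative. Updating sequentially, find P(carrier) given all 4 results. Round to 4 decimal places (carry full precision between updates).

Each posterior becomes the prior for the next update.
After 'negative': P(carrier) = 0.55·0.1500 / (0.55·0.1500 + 0.8·0.8500) ≈ 0.1082
After 'negative': P(carrier) = 0.55·0.1082 / (0.55·0.1082 + 0.8·0.8918) ≈ 0.0770
After 'positive': P(carrier) = 0.45·0.0770 / (0.45·0.0770 + 0.2·0.9230) ≈ 0.1580
After 'negative': P(carrier) = 0.55·0.1580 / (0.55·0.1580 + 0.8·0.8420) ≈ 0.1143

0.1143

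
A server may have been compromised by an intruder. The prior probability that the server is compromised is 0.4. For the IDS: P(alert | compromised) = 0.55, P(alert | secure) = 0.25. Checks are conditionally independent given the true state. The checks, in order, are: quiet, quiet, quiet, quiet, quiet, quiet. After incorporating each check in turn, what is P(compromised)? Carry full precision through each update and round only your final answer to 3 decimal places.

0.030

Apply Bayes' rule sequentially, carrying P(compromised) forward.
After 'quiet': P(compromised) = 0.45·0.4000 / (0.45·0.4000 + 0.75·0.6000) ≈ 0.2857
After 'quiet': P(compromised) = 0.45·0.2857 / (0.45·0.2857 + 0.75·0.7143) ≈ 0.1935
After 'quiet': P(compromised) = 0.45·0.1935 / (0.45·0.1935 + 0.75·0.8065) ≈ 0.1259
After 'quiet': P(compromised) = 0.45·0.1259 / (0.45·0.1259 + 0.75·0.8741) ≈ 0.0795
After 'quiet': P(compromised) = 0.45·0.0795 / (0.45·0.0795 + 0.75·0.9205) ≈ 0.0493
After 'quiet': P(compromised) = 0.45·0.0493 / (0.45·0.0493 + 0.75·0.9507) ≈ 0.0302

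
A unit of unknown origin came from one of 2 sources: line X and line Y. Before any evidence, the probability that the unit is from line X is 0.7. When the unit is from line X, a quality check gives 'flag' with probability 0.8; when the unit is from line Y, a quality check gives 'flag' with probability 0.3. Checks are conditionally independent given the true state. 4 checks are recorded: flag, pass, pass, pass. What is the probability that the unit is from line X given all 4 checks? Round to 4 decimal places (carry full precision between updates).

0.1267

After 'flag': P(line X) = 0.8·0.7000 / (0.8·0.7000 + 0.3·0.3000) ≈ 0.8615
After 'pass': P(line X) = 0.2·0.8615 / (0.2·0.8615 + 0.7·0.1385) ≈ 0.6400
After 'pass': P(line X) = 0.2·0.6400 / (0.2·0.6400 + 0.7·0.3600) ≈ 0.3368
After 'pass': P(line X) = 0.2·0.3368 / (0.2·0.3368 + 0.7·0.6632) ≈ 0.1267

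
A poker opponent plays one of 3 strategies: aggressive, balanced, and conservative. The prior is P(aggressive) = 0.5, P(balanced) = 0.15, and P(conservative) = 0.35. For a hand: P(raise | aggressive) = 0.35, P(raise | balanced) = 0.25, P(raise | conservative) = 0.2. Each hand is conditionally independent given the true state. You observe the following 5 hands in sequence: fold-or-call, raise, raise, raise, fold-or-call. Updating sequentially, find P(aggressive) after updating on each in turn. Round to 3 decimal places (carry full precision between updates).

0.744

After 'fold-or-call': normaliser = 0.65·0.5000 + 0.75·0.1500 + 0.8·0.3500; P(aggressive) ≈ 0.4530, P(balanced) ≈ 0.1568, P(conservative) ≈ 0.3902
After 'raise': normaliser = 0.35·0.4530 + 0.25·0.1568 + 0.2·0.3902; P(aggressive) ≈ 0.5749, P(balanced) ≈ 0.1421, P(conservative) ≈ 0.2830
After 'raise': normaliser = 0.35·0.5749 + 0.25·0.1421 + 0.2·0.2830; P(aggressive) ≈ 0.6859, P(balanced) ≈ 0.1211, P(conservative) ≈ 0.1930
After 'raise': normaliser = 0.35·0.6859 + 0.25·0.1211 + 0.2·0.1930; P(aggressive) ≈ 0.7771, P(balanced) ≈ 0.0980, P(conservative) ≈ 0.1249
After 'fold-or-call': normaliser = 0.65·0.7771 + 0.75·0.0980 + 0.8·0.1249; P(aggressive) ≈ 0.7444, P(balanced) ≈ 0.1083, P(conservative) ≈ 0.1473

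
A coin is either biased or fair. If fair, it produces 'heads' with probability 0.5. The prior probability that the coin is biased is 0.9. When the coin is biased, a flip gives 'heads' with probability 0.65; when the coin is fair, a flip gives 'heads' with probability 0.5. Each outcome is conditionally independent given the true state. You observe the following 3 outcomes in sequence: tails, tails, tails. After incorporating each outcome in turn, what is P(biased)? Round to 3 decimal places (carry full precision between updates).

0.755

After 'tails': P(biased) = 0.35·0.9000 / (0.35·0.9000 + 0.5·0.1000) ≈ 0.8630
After 'tails': P(biased) = 0.35·0.8630 / (0.35·0.8630 + 0.5·0.1370) ≈ 0.8152
After 'tails': P(biased) = 0.35·0.8152 / (0.35·0.8152 + 0.5·0.1848) ≈ 0.7553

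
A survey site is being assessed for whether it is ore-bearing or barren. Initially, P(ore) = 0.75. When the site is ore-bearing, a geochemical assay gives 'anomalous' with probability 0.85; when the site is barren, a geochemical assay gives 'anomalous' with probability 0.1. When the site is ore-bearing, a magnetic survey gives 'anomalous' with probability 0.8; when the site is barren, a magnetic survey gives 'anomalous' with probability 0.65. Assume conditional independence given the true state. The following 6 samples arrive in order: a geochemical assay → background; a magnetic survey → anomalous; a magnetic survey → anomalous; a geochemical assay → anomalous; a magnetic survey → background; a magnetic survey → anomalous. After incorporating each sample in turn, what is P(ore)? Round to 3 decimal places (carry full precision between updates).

Each posterior becomes the prior for the next update.
After a geochemical assay='background': P(ore) = 0.15·0.7500 / (0.15·0.7500 + 0.9·0.2500) ≈ 0.3333
After a magnetic survey='anomalous': P(ore) = 0.8·0.3333 / (0.8·0.3333 + 0.65·0.6667) ≈ 0.3810
After a magnetic survey='anomalous': P(ore) = 0.8·0.3810 / (0.8·0.3810 + 0.65·0.6190) ≈ 0.4310
After a geochemical assay='anomalous': P(ore) = 0.85·0.4310 / (0.85·0.4310 + 0.1·0.5690) ≈ 0.8656
After a magnetic survey='background': P(ore) = 0.2·0.8656 / (0.2·0.8656 + 0.35·0.1344) ≈ 0.7863
After a magnetic survey='anomalous': P(ore) = 0.8·0.7863 / (0.8·0.7863 + 0.65·0.2137) ≈ 0.8191

0.819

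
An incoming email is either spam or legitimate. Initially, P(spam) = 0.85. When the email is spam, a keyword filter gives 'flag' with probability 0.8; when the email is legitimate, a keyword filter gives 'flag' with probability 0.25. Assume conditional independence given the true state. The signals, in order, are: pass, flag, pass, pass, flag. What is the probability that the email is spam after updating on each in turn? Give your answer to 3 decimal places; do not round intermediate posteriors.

Apply Bayes' rule sequentially, carrying P(spam) forward.
After 'pass': P(spam) = 0.2·0.8500 / (0.2·0.8500 + 0.75·0.1500) ≈ 0.6018
After 'flag': P(spam) = 0.8·0.6018 / (0.8·0.6018 + 0.25·0.3982) ≈ 0.8286
After 'pass': P(spam) = 0.2·0.8286 / (0.2·0.8286 + 0.75·0.1714) ≈ 0.5632
After 'pass': P(spam) = 0.2·0.5632 / (0.2·0.5632 + 0.75·0.4368) ≈ 0.2559
After 'flag': P(spam) = 0.8·0.2559 / (0.8·0.2559 + 0.25·0.7441) ≈ 0.5239

0.524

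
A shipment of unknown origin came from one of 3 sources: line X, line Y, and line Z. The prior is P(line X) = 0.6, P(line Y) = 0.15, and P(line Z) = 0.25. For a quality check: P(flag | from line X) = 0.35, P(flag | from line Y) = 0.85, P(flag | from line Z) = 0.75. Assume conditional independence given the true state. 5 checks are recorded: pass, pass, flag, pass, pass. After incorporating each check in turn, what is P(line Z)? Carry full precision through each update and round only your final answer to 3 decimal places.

0.019

After 'pass': normaliser = 0.65·0.6000 + 0.15·0.1500 + 0.25·0.2500; P(line X) ≈ 0.8211, P(line Y) ≈ 0.0474, P(line Z) ≈ 0.1316
After 'pass': normaliser = 0.65·0.8211 + 0.15·0.0474 + 0.25·0.1316; P(line X) ≈ 0.9303, P(line Y) ≈ 0.0124, P(line Z) ≈ 0.0573
After 'flag': normaliser = 0.35·0.9303 + 0.85·0.0124 + 0.75·0.0573; P(line X) ≈ 0.8588, P(line Y) ≈ 0.0278, P(line Z) ≈ 0.1134
After 'pass': normaliser = 0.65·0.8588 + 0.15·0.0278 + 0.25·0.1134; P(line X) ≈ 0.9449, P(line Y) ≈ 0.0071, P(line Z) ≈ 0.0480
After 'pass': normaliser = 0.65·0.9449 + 0.15·0.0071 + 0.25·0.0480; P(line X) ≈ 0.9792, P(line Y) ≈ 0.0017, P(line Z) ≈ 0.0191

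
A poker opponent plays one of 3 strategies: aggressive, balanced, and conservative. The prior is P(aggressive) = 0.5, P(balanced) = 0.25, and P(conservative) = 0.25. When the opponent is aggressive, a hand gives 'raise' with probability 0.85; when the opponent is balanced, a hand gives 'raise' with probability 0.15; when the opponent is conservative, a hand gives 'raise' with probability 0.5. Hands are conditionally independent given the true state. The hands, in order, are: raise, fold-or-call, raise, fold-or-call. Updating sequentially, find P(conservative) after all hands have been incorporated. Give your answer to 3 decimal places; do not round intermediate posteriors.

0.562

After 'raise': normaliser = 0.85·0.5000 + 0.15·0.2500 + 0.5·0.2500; P(aggressive) ≈ 0.7234, P(balanced) ≈ 0.0638, P(conservative) ≈ 0.2128
After 'fold-or-call': normaliser = 0.15·0.7234 + 0.85·0.0638 + 0.5·0.2128; P(aggressive) ≈ 0.4032, P(balanced) ≈ 0.2016, P(conservative) ≈ 0.3953
After 'raise': normaliser = 0.85·0.4032 + 0.15·0.2016 + 0.5·0.3953; P(aggressive) ≈ 0.6006, P(balanced) ≈ 0.0530, P(conservative) ≈ 0.3464
After 'fold-or-call': normaliser = 0.15·0.6006 + 0.85·0.0530 + 0.5·0.3464; P(aggressive) ≈ 0.2922, P(balanced) ≈ 0.1461, P(conservative) ≈ 0.5617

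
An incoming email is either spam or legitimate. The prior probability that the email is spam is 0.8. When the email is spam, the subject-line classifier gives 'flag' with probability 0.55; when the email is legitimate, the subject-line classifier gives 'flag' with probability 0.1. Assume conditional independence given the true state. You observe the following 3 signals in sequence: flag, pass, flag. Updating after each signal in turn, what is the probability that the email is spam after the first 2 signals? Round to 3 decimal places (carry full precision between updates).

0.917

Each posterior becomes the prior for the next update.
After 'flag': P(spam) = 0.55·0.8000 / (0.55·0.8000 + 0.1·0.2000) ≈ 0.9565
After 'pass': P(spam) = 0.45·0.9565 / (0.45·0.9565 + 0.9·0.0435) ≈ 0.9167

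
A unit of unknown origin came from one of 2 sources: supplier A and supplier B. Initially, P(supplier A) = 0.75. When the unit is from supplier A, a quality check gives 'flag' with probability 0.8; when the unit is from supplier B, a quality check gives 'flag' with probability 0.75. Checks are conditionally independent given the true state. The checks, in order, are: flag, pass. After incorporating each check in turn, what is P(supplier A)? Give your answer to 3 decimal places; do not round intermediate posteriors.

0.719

Apply Bayes' rule sequentially, carrying P(supplier A) forward.
After 'flag': P(supplier A) = 0.8·0.7500 / (0.8·0.7500 + 0.75·0.2500) ≈ 0.7619
After 'pass': P(supplier A) = 0.2·0.7619 / (0.2·0.7619 + 0.25·0.2381) ≈ 0.7191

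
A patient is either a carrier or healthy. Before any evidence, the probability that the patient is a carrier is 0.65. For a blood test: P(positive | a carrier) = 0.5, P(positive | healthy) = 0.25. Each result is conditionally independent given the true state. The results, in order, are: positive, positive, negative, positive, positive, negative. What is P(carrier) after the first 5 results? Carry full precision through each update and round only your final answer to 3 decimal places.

0.952

After 'positive': P(carrier) = 0.5·0.6500 / (0.5·0.6500 + 0.25·0.3500) ≈ 0.7879
After 'positive': P(carrier) = 0.5·0.7879 / (0.5·0.7879 + 0.25·0.2121) ≈ 0.8814
After 'negative': P(carrier) = 0.5·0.8814 / (0.5·0.8814 + 0.75·0.1186) ≈ 0.8320
After 'positive': P(carrier) = 0.5·0.8320 / (0.5·0.8320 + 0.25·0.1680) ≈ 0.9083
After 'positive': P(carrier) = 0.5·0.9083 / (0.5·0.9083 + 0.25·0.0917) ≈ 0.9519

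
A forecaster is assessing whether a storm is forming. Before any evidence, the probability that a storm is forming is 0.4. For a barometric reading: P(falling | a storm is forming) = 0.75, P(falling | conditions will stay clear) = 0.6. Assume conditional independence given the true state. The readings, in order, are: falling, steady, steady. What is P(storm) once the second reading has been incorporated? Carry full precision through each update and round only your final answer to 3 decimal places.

Each posterior becomes the prior for the next update.
After 'falling': P(storm) = 0.75·0.4000 / (0.75·0.4000 + 0.6·0.6000) ≈ 0.4545
After 'steady': P(storm) = 0.25·0.4545 / (0.25·0.4545 + 0.4·0.5455) ≈ 0.3425

0.342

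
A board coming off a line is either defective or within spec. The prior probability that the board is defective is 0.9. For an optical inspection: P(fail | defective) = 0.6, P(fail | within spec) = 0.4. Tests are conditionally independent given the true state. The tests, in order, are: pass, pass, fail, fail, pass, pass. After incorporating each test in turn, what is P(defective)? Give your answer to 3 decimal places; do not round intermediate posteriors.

0.800

After 'pass': P(defective) = 0.4·0.9000 / (0.4·0.9000 + 0.6·0.1000) ≈ 0.8571
After 'pass': P(defective) = 0.4·0.8571 / (0.4·0.8571 + 0.6·0.1429) ≈ 0.8000
After 'fail': P(defective) = 0.6·0.8000 / (0.6·0.8000 + 0.4·0.2000) ≈ 0.8571
After 'fail': P(defective) = 0.6·0.8571 / (0.6·0.8571 + 0.4·0.1429) ≈ 0.9000
After 'pass': P(defective) = 0.4·0.9000 / (0.4·0.9000 + 0.6·0.1000) ≈ 0.8571
After 'pass': P(defective) = 0.4·0.8571 / (0.4·0.8571 + 0.6·0.1429) ≈ 0.8000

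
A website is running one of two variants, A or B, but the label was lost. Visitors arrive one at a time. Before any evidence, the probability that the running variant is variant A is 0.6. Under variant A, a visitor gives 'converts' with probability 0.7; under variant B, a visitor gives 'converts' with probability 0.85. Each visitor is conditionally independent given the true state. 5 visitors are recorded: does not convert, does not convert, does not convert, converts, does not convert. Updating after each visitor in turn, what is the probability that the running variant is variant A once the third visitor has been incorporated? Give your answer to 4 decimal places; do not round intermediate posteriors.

After 'does not convert': P(A) = 0.3·0.6000 / (0.3·0.6000 + 0.15·0.4000) ≈ 0.7500
After 'does not convert': P(A) = 0.3·0.7500 / (0.3·0.7500 + 0.15·0.2500) ≈ 0.8571
After 'does not convert': P(A) = 0.3·0.8571 / (0.3·0.8571 + 0.15·0.1429) ≈ 0.9231

0.9231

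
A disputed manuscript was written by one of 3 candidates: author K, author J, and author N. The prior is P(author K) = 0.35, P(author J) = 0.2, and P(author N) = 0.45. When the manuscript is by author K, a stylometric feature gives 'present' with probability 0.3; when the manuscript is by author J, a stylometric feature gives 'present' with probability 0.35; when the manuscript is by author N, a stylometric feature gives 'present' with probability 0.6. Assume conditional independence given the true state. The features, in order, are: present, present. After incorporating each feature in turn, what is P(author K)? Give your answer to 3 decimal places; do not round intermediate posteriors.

Each posterior becomes the prior for the next update.
After 'present': normaliser = 0.3·0.3500 + 0.35·0.2000 + 0.6·0.4500; P(author K) ≈ 0.2360, P(author J) ≈ 0.1573, P(author N) ≈ 0.6067
After 'present': normaliser = 0.3·0.2360 + 0.35·0.1573 + 0.6·0.6067; P(author K) ≈ 0.1445, P(author J) ≈ 0.1124, P(author N) ≈ 0.7431

0.144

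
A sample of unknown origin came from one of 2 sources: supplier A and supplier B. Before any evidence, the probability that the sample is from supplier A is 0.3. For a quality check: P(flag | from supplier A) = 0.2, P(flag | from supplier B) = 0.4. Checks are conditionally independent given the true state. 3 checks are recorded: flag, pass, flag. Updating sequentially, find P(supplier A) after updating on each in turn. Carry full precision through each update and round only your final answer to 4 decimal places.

Apply Bayes' rule sequentially, carrying P(supplier A) forward.
After 'flag': P(supplier A) = 0.2·0.3000 / (0.2·0.3000 + 0.4·0.7000) ≈ 0.1765
After 'pass': P(supplier A) = 0.8·0.1765 / (0.8·0.1765 + 0.6·0.8235) ≈ 0.2222
After 'flag': P(supplier A) = 0.2·0.2222 / (0.2·0.2222 + 0.4·0.7778) ≈ 0.1250

0.1250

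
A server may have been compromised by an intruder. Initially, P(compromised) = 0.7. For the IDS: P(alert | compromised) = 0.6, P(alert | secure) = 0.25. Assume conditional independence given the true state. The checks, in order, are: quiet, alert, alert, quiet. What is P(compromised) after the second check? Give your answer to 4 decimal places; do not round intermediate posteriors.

0.7492

After 'quiet': P(compromised) = 0.4·0.7000 / (0.4·0.7000 + 0.75·0.3000) ≈ 0.5545
After 'alert': P(compromised) = 0.6·0.5545 / (0.6·0.5545 + 0.25·0.4455) ≈ 0.7492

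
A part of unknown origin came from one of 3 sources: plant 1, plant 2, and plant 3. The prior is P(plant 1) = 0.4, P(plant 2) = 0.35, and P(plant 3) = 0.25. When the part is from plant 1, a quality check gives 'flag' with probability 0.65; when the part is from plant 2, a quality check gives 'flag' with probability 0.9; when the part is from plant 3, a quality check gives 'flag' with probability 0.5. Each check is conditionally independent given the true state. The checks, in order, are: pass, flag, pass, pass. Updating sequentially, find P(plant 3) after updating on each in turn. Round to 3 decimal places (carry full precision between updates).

After 'pass': normaliser = 0.35·0.4000 + 0.1·0.3500 + 0.5·0.2500; P(plant 1) ≈ 0.4667, P(plant 2) ≈ 0.1167, P(plant 3) ≈ 0.4167
After 'flag': normaliser = 0.65·0.4667 + 0.9·0.1167 + 0.5·0.4167; P(plant 1) ≈ 0.4919, P(plant 2) ≈ 0.1703, P(plant 3) ≈ 0.3378
After 'pass': normaliser = 0.35·0.4919 + 0.1·0.1703 + 0.5·0.3378; P(plant 1) ≈ 0.4808, P(plant 2) ≈ 0.0475, P(plant 3) ≈ 0.4717
After 'pass': normaliser = 0.35·0.4808 + 0.1·0.0475 + 0.5·0.4717; P(plant 1) ≈ 0.4115, P(plant 2) ≈ 0.0116, P(plant 3) ≈ 0.5768

0.577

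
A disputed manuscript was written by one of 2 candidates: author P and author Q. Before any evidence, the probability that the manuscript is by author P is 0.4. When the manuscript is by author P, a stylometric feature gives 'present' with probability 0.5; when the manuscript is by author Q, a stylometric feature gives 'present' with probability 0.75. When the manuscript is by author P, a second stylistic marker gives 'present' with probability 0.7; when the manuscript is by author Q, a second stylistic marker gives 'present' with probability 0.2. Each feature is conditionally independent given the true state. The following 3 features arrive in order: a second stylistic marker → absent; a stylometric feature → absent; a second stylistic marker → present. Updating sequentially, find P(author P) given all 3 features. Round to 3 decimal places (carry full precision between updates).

Apply Bayes' rule sequentially, carrying P(author P) forward.
After a second stylistic marker='absent': P(author P) = 0.3·0.4000 / (0.3·0.4000 + 0.8·0.6000) ≈ 0.2000
After a stylometric feature='absent': P(author P) = 0.5·0.2000 / (0.5·0.2000 + 0.25·0.8000) ≈ 0.3333
After a second stylistic marker='present': P(author P) = 0.7·0.3333 / (0.7·0.3333 + 0.2·0.6667) ≈ 0.6364

0.636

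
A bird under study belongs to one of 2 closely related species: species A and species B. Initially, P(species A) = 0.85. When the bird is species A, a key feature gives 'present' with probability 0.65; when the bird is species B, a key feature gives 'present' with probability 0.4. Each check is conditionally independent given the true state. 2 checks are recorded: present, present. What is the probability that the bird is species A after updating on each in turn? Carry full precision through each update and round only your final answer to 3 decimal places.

0.937

After 'present': P(species A) = 0.65·0.8500 / (0.65·0.8500 + 0.4·0.1500) ≈ 0.9020
After 'present': P(species A) = 0.65·0.9020 / (0.65·0.9020 + 0.4·0.0980) ≈ 0.9374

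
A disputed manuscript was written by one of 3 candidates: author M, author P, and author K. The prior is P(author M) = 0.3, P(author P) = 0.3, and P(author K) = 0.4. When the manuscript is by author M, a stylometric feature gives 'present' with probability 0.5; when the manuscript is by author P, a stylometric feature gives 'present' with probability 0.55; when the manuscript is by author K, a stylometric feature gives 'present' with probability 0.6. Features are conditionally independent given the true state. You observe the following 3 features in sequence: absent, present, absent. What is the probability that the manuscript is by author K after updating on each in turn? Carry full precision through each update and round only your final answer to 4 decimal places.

0.3513

After 'absent': normaliser = 0.5·0.3000 + 0.45·0.3000 + 0.4·0.4000; P(author M) ≈ 0.3371, P(author P) ≈ 0.3034, P(author K) ≈ 0.3596
After 'present': normaliser = 0.5·0.3371 + 0.55·0.3034 + 0.6·0.3596; P(author M) ≈ 0.3058, P(author P) ≈ 0.3028, P(author K) ≈ 0.3914
After 'absent': normaliser = 0.5·0.3058 + 0.45·0.3028 + 0.4·0.3914; P(author M) ≈ 0.3431, P(author P) ≈ 0.3057, P(author K) ≈ 0.3513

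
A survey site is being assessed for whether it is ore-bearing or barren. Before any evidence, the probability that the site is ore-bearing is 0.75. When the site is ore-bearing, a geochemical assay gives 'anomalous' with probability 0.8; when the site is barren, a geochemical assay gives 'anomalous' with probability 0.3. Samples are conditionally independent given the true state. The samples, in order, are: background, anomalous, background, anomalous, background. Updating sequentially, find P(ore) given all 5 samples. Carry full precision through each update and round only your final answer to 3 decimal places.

Each posterior becomes the prior for the next update.
After 'background': P(ore) = 0.2·0.7500 / (0.2·0.7500 + 0.7·0.2500) ≈ 0.4615
After 'anomalous': P(ore) = 0.8·0.4615 / (0.8·0.4615 + 0.3·0.5385) ≈ 0.6957
After 'background': P(ore) = 0.2·0.6957 / (0.2·0.6957 + 0.7·0.3043) ≈ 0.3951
After 'anomalous': P(ore) = 0.8·0.3951 / (0.8·0.3951 + 0.3·0.6049) ≈ 0.6352
After 'background': P(ore) = 0.2·0.6352 / (0.2·0.6352 + 0.7·0.3648) ≈ 0.3323

0.332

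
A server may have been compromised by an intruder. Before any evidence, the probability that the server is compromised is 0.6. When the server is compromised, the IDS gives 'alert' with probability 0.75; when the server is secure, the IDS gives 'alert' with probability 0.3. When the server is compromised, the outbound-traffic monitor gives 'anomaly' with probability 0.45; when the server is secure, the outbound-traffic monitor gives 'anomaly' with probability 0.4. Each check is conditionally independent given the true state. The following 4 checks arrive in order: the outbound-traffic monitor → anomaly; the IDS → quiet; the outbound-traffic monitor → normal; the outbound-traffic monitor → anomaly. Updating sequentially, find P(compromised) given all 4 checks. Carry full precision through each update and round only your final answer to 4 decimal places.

After the outbound-traffic monitor='anomaly': P(compromised) = 0.45·0.6000 / (0.45·0.6000 + 0.4·0.4000) ≈ 0.6279
After the IDS='quiet': P(compromised) = 0.25·0.6279 / (0.25·0.6279 + 0.7·0.3721) ≈ 0.3760
After the outbound-traffic monitor='normal': P(compromised) = 0.55·0.3760 / (0.55·0.3760 + 0.6·0.6240) ≈ 0.3559
After the outbound-traffic monitor='anomaly': P(compromised) = 0.45·0.3559 / (0.45·0.3559 + 0.4·0.6441) ≈ 0.3833

0.3833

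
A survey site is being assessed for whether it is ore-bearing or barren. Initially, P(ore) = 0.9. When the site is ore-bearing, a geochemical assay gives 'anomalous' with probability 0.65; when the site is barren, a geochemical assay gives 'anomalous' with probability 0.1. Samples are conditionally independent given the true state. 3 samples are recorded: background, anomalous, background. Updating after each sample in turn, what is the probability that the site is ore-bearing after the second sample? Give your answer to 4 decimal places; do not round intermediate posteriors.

After 'background': P(ore) = 0.35·0.9000 / (0.35·0.9000 + 0.9·0.1000) ≈ 0.7778
After 'anomalous': P(ore) = 0.65·0.7778 / (0.65·0.7778 + 0.1·0.2222) ≈ 0.9579

0.9579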